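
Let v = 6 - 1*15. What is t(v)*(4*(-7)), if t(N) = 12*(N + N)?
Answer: 6048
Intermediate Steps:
v = -9 (v = 6 - 15 = -9)
t(N) = 24*N (t(N) = 12*(2*N) = 24*N)
t(v)*(4*(-7)) = (24*(-9))*(4*(-7)) = -216*(-28) = 6048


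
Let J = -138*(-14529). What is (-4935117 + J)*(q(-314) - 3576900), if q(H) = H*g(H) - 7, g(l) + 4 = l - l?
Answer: 10477068629865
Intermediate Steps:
g(l) = -4 (g(l) = -4 + (l - l) = -4 + 0 = -4)
J = 2005002
q(H) = -7 - 4*H (q(H) = H*(-4) - 7 = -4*H - 7 = -7 - 4*H)
(-4935117 + J)*(q(-314) - 3576900) = (-4935117 + 2005002)*((-7 - 4*(-314)) - 3576900) = -2930115*((-7 + 1256) - 3576900) = -2930115*(1249 - 3576900) = -2930115*(-3575651) = 10477068629865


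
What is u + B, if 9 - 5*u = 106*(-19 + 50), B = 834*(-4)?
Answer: -19957/5 ≈ -3991.4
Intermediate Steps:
B = -3336
u = -3277/5 (u = 9/5 - 106*(-19 + 50)/5 = 9/5 - 106*31/5 = 9/5 - ⅕*3286 = 9/5 - 3286/5 = -3277/5 ≈ -655.40)
u + B = -3277/5 - 3336 = -19957/5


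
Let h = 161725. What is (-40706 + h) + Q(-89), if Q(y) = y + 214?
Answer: 121144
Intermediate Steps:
Q(y) = 214 + y
(-40706 + h) + Q(-89) = (-40706 + 161725) + (214 - 89) = 121019 + 125 = 121144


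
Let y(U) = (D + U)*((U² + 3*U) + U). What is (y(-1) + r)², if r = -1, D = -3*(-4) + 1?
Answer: 1369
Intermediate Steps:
D = 13 (D = 12 + 1 = 13)
y(U) = (13 + U)*(U² + 4*U) (y(U) = (13 + U)*((U² + 3*U) + U) = (13 + U)*(U² + 4*U))
(y(-1) + r)² = (-(52 + (-1)² + 17*(-1)) - 1)² = (-(52 + 1 - 17) - 1)² = (-1*36 - 1)² = (-36 - 1)² = (-37)² = 1369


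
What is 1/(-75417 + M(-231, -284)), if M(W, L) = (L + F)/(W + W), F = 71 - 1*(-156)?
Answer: -154/11614199 ≈ -1.3260e-5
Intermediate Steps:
F = 227 (F = 71 + 156 = 227)
M(W, L) = (227 + L)/(2*W) (M(W, L) = (L + 227)/(W + W) = (227 + L)/((2*W)) = (227 + L)*(1/(2*W)) = (227 + L)/(2*W))
1/(-75417 + M(-231, -284)) = 1/(-75417 + (½)*(227 - 284)/(-231)) = 1/(-75417 + (½)*(-1/231)*(-57)) = 1/(-75417 + 19/154) = 1/(-11614199/154) = -154/11614199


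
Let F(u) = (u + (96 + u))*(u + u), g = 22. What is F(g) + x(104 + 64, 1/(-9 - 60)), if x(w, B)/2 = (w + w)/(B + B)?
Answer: -17024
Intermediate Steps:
F(u) = 2*u*(96 + 2*u) (F(u) = (96 + 2*u)*(2*u) = 2*u*(96 + 2*u))
x(w, B) = 2*w/B (x(w, B) = 2*((w + w)/(B + B)) = 2*((2*w)/((2*B))) = 2*((2*w)*(1/(2*B))) = 2*(w/B) = 2*w/B)
F(g) + x(104 + 64, 1/(-9 - 60)) = 4*22*(48 + 22) + 2*(104 + 64)/(1/(-9 - 60)) = 4*22*70 + 2*168/1/(-69) = 6160 + 2*168/(-1/69) = 6160 + 2*168*(-69) = 6160 - 23184 = -17024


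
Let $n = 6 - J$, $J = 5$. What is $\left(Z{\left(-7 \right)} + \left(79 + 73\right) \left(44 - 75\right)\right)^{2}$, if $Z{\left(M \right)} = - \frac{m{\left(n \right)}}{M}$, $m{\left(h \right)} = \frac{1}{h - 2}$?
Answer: $\frac{1088010225}{49} \approx 2.2204 \cdot 10^{7}$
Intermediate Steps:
$n = 1$ ($n = 6 - 5 = 1$)
$m{\left(h \right)} = \frac{1}{-2 + h}$
$Z{\left(M \right)} = \frac{1}{M}$ ($Z{\left(M \right)} = - \frac{1}{\left(-2 + 1\right) M} = - \frac{1}{\left(-1\right) M} = - \frac{-1}{M} = \frac{1}{M}$)
$\left(Z{\left(-7 \right)} + \left(79 + 73\right) \left(44 - 75\right)\right)^{2} = \left(\frac{1}{-7} + \left(79 + 73\right) \left(44 - 75\right)\right)^{2} = \left(- \frac{1}{7} + 152 \left(-31\right)\right)^{2} = \left(- \frac{1}{7} - 4712\right)^{2} = \left(- \frac{32985}{7}\right)^{2} = \frac{1088010225}{49}$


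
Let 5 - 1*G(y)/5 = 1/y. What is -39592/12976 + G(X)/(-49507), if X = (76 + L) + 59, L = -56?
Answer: -19358996637/6343727966 ≈ -3.0517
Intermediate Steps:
X = 79 (X = (76 - 56) + 59 = 20 + 59 = 79)
G(y) = 25 - 5/y
-39592/12976 + G(X)/(-49507) = -39592/12976 + (25 - 5/79)/(-49507) = -39592*1/12976 + (25 - 5*1/79)*(-1/49507) = -4949/1622 + (25 - 5/79)*(-1/49507) = -4949/1622 + (1970/79)*(-1/49507) = -4949/1622 - 1970/3911053 = -19358996637/6343727966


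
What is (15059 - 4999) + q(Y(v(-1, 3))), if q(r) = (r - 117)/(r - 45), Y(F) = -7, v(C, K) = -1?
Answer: 130811/13 ≈ 10062.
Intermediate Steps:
q(r) = (-117 + r)/(-45 + r)
(15059 - 4999) + q(Y(v(-1, 3))) = (15059 - 4999) + (-117 - 7)/(-45 - 7) = 10060 - 124/(-52) = 10060 - 1/52*(-124) = 10060 + 31/13 = 130811/13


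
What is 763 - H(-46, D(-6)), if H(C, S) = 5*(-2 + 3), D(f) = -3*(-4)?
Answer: 758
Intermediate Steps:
D(f) = 12
H(C, S) = 5 (H(C, S) = 5*1 = 5)
763 - H(-46, D(-6)) = 763 - 1*5 = 763 - 5 = 758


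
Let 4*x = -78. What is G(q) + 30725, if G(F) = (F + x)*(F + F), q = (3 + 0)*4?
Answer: 30545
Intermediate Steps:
x = -39/2 (x = (¼)*(-78) = -39/2 ≈ -19.500)
q = 12 (q = 3*4 = 12)
G(F) = 2*F*(-39/2 + F) (G(F) = (F - 39/2)*(F + F) = (-39/2 + F)*(2*F) = 2*F*(-39/2 + F))
G(q) + 30725 = 12*(-39 + 2*12) + 30725 = 12*(-39 + 24) + 30725 = 12*(-15) + 30725 = -180 + 30725 = 30545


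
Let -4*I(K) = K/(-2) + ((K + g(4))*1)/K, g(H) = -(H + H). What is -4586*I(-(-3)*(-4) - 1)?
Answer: 483823/52 ≈ 9304.3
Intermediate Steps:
g(H) = -2*H
I(K) = K/8 - (-8 + K)/(4*K) (I(K) = -(K/(-2) + ((K - 2*4)*1)/K)/4 = -(K*(-½) + ((K - 8)*1)/K)/4 = -(-K/2 + ((-8 + K)*1)/K)/4 = -(-K/2 + (-8 + K)/K)/4 = K/8 - (-8 + K)/(4*K))
-4586*I(-(-3)*(-4) - 1) = -2293*(16 + (-(-3)*(-4) - 1)*(-2 + (-(-3)*(-4) - 1)))/(4*(-(-3)*(-4) - 1)) = -2293*(16 + (-3*4 - 1)*(-2 + (-3*4 - 1)))/(4*(-3*4 - 1)) = -2293*(16 + (-12 - 1)*(-2 + (-12 - 1)))/(4*(-12 - 1)) = -2293*(16 - 13*(-2 - 13))/(4*(-13)) = -2293*(-1)*(16 - 13*(-15))/(4*13) = -2293*(-1)*(16 + 195)/(4*13) = -2293*(-1)*211/(4*13) = -4586*(-211/104) = 483823/52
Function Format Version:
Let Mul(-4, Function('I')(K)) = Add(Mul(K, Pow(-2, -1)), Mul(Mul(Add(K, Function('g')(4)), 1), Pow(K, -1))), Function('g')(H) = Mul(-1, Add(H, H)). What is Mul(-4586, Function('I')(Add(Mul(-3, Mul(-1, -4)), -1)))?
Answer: Rational(483823, 52) ≈ 9304.3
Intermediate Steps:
Function('g')(H) = Mul(-2, H) (Function('g')(H) = Mul(-1, Mul(2, H)) = Mul(-2, H))
Function('I')(K) = Add(Mul(Rational(1, 8), K), Mul(Rational(-1, 4), Pow(K, -1), Add(-8, K))) (Function('I')(K) = Mul(Rational(-1, 4), Add(Mul(K, Pow(-2, -1)), Mul(Mul(Add(K, Mul(-2, 4)), 1), Pow(K, -1)))) = Mul(Rational(-1, 4), Add(Mul(K, Rational(-1, 2)), Mul(Mul(Add(K, -8), 1), Pow(K, -1)))) = Mul(Rational(-1, 4), Add(Mul(Rational(-1, 2), K), Mul(Mul(Add(-8, K), 1), Pow(K, -1)))) = Mul(Rational(-1, 4), Add(Mul(Rational(-1, 2), K), Mul(Add(-8, K), Pow(K, -1)))) = Mul(Rational(-1, 4), Add(Mul(Rational(-1, 2), K), Mul(Pow(K, -1), Add(-8, K)))) = Add(Mul(Rational(1, 8), K), Mul(Rational(-1, 4), Pow(K, -1), Add(-8, K))))
Mul(-4586, Function('I')(Add(Mul(-3, Mul(-1, -4)), -1))) = Mul(-4586, Mul(Rational(1, 8), Pow(Add(Mul(-3, Mul(-1, -4)), -1), -1), Add(16, Mul(Add(Mul(-3, Mul(-1, -4)), -1), Add(-2, Add(Mul(-3, Mul(-1, -4)), -1)))))) = Mul(-4586, Mul(Rational(1, 8), Pow(Add(Mul(-3, 4), -1), -1), Add(16, Mul(Add(Mul(-3, 4), -1), Add(-2, Add(Mul(-3, 4), -1)))))) = Mul(-4586, Mul(Rational(1, 8), Pow(Add(-12, -1), -1), Add(16, Mul(Add(-12, -1), Add(-2, Add(-12, -1)))))) = Mul(-4586, Mul(Rational(1, 8), Pow(-13, -1), Add(16, Mul(-13, Add(-2, -13))))) = Mul(-4586, Mul(Rational(1, 8), Rational(-1, 13), Add(16, Mul(-13, -15)))) = Mul(-4586, Mul(Rational(1, 8), Rational(-1, 13), Add(16, 195))) = Mul(-4586, Mul(Rational(1, 8), Rational(-1, 13), 211)) = Mul(-4586, Rational(-211, 104)) = Rational(483823, 52)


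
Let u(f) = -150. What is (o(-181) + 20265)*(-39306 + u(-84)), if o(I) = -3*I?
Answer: -821000448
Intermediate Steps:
(o(-181) + 20265)*(-39306 + u(-84)) = (-3*(-181) + 20265)*(-39306 - 150) = (543 + 20265)*(-39456) = 20808*(-39456) = -821000448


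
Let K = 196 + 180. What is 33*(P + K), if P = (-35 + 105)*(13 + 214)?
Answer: 536778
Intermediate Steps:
K = 376
P = 15890 (P = 70*227 = 15890)
33*(P + K) = 33*(15890 + 376) = 33*16266 = 536778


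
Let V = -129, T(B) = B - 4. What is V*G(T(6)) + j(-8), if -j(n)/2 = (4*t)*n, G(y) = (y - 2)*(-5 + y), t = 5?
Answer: 320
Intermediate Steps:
T(B) = -4 + B
G(y) = (-5 + y)*(-2 + y) (G(y) = (-2 + y)*(-5 + y) = (-5 + y)*(-2 + y))
j(n) = -40*n (j(n) = -2*4*5*n = -40*n)
V*G(T(6)) + j(-8) = -129*(10 + (-4 + 6)² - 7*(-4 + 6)) - 40*(-8) = -129*(10 + 2² - 7*2) + 320 = -129*(10 + 4 - 14) + 320 = -129*0 + 320 = 0 + 320 = 320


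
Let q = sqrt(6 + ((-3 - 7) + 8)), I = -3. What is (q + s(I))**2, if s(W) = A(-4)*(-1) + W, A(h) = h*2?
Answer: 49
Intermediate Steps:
A(h) = 2*h
q = 2 (q = sqrt(6 + (-10 + 8)) = sqrt(6 - 2) = sqrt(4) = 2)
s(W) = 8 + W (s(W) = (2*(-4))*(-1) + W = -8*(-1) + W = 8 + W)
(q + s(I))**2 = (2 + (8 - 3))**2 = (2 + 5)**2 = 7**2 = 49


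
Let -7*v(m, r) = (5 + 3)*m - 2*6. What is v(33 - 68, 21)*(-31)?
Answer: -9052/7 ≈ -1293.1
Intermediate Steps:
v(m, r) = 12/7 - 8*m/7 (v(m, r) = -((5 + 3)*m - 2*6)/7 = -(8*m - 12)/7 = -(-12 + 8*m)/7 = 12/7 - 8*m/7)
v(33 - 68, 21)*(-31) = (12/7 - 8*(33 - 68)/7)*(-31) = (12/7 - 8/7*(-35))*(-31) = (12/7 + 40)*(-31) = (292/7)*(-31) = -9052/7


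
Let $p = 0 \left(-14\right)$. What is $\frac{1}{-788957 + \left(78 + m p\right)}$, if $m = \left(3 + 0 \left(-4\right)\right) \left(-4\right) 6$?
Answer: $- \frac{1}{788879} \approx -1.2676 \cdot 10^{-6}$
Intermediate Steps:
$m = -72$ ($m = \left(3 + 0\right) \left(-4\right) 6 = 3 \left(-4\right) 6 = \left(-12\right) 6 = -72$)
$p = 0$
$\frac{1}{-788957 + \left(78 + m p\right)} = \frac{1}{-788957 + \left(78 - 0\right)} = \frac{1}{-788957 + \left(78 + 0\right)} = \frac{1}{-788957 + 78} = \frac{1}{-788879} = - \frac{1}{788879}$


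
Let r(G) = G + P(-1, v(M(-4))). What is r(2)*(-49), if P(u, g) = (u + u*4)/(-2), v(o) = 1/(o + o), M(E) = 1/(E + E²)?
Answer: -441/2 ≈ -220.50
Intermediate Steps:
v(o) = 1/(2*o)
P(u, g) = -5*u/2 (P(u, g) = (u + 4*u)*(-½) = (5*u)*(-½) = -5*u/2)
r(G) = 5/2 + G (r(G) = G - 5/2*(-1) = G + 5/2 = 5/2 + G)
r(2)*(-49) = (5/2 + 2)*(-49) = (9/2)*(-49) = -441/2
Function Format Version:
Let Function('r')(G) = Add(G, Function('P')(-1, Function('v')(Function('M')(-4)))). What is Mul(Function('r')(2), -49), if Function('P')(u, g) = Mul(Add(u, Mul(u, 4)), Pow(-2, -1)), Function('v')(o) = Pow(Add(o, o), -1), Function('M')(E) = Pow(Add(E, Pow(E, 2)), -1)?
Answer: Rational(-441, 2) ≈ -220.50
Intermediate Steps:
Function('v')(o) = Mul(Rational(1, 2), Pow(o, -1)) (Function('v')(o) = Pow(Mul(2, o), -1) = Mul(Rational(1, 2), Pow(o, -1)))
Function('P')(u, g) = Mul(Rational(-5, 2), u) (Function('P')(u, g) = Mul(Add(u, Mul(4, u)), Rational(-1, 2)) = Mul(Mul(5, u), Rational(-1, 2)) = Mul(Rational(-5, 2), u))
Function('r')(G) = Add(Rational(5, 2), G) (Function('r')(G) = Add(G, Mul(Rational(-5, 2), -1)) = Add(G, Rational(5, 2)) = Add(Rational(5, 2), G))
Mul(Function('r')(2), -49) = Mul(Add(Rational(5, 2), 2), -49) = Mul(Rational(9, 2), -49) = Rational(-441, 2)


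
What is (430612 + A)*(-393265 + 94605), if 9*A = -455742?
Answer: -113483034840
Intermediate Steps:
A = -50638 (A = (1/9)*(-455742) = -50638)
(430612 + A)*(-393265 + 94605) = (430612 - 50638)*(-393265 + 94605) = 379974*(-298660) = -113483034840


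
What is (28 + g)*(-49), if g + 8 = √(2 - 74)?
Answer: -980 - 294*I*√2 ≈ -980.0 - 415.78*I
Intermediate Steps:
g = -8 + 6*I*√2 (g = -8 + √(2 - 74) = -8 + √(-72) = -8 + 6*I*√2 ≈ -8.0 + 8.4853*I)
(28 + g)*(-49) = (28 + (-8 + 6*I*√2))*(-49) = (20 + 6*I*√2)*(-49) = -980 - 294*I*√2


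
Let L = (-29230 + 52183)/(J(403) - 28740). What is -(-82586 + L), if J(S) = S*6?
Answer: 724617215/8774 ≈ 82587.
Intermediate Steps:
J(S) = 6*S
L = -7651/8774 (L = (-29230 + 52183)/(6*403 - 28740) = 22953/(2418 - 28740) = 22953/(-26322) = 22953*(-1/26322) = -7651/8774 ≈ -0.87201)
-(-82586 + L) = -(-82586 - 7651/8774) = -1*(-724617215/8774) = 724617215/8774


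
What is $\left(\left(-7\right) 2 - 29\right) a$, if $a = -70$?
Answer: $3010$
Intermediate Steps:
$\left(\left(-7\right) 2 - 29\right) a = \left(\left(-7\right) 2 - 29\right) \left(-70\right) = \left(-14 - 29\right) \left(-70\right) = \left(-43\right) \left(-70\right) = 3010$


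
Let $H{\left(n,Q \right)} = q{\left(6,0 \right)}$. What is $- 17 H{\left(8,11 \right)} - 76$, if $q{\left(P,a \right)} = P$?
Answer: $-178$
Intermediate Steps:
$H{\left(n,Q \right)} = 6$
$- 17 H{\left(8,11 \right)} - 76 = \left(-17\right) 6 - 76 = -102 - 76 = -178$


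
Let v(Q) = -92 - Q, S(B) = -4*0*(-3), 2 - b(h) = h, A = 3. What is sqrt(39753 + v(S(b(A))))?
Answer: sqrt(39661) ≈ 199.15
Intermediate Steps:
b(h) = 2 - h
S(B) = 0 (S(B) = 0*(-3) = 0)
sqrt(39753 + v(S(b(A)))) = sqrt(39753 + (-92 - 1*0)) = sqrt(39753 + (-92 + 0)) = sqrt(39753 - 92) = sqrt(39661)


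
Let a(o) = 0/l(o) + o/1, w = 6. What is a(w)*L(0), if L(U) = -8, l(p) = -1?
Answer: -48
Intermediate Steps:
a(o) = o (a(o) = 0/(-1) + o/1 = 0*(-1) + o*1 = 0 + o = o)
a(w)*L(0) = 6*(-8) = -48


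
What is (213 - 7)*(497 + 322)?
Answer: 168714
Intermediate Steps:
(213 - 7)*(497 + 322) = 206*819 = 168714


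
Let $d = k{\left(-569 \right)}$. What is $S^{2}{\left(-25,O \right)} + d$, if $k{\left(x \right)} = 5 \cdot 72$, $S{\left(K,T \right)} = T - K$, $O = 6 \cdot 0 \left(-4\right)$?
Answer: $985$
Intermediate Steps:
$O = 0$ ($O = 0 \left(-4\right) = 0$)
$k{\left(x \right)} = 360$
$d = 360$
$S^{2}{\left(-25,O \right)} + d = \left(0 - -25\right)^{2} + 360 = \left(0 + 25\right)^{2} + 360 = 25^{2} + 360 = 625 + 360 = 985$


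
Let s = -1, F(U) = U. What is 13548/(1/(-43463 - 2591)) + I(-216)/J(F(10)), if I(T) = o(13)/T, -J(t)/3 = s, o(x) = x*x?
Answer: -404312855785/648 ≈ -6.2394e+8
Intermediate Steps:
o(x) = x²
J(t) = 3 (J(t) = -3*(-1) = 3)
I(T) = 169/T (I(T) = 13²/T = 169/T)
13548/(1/(-43463 - 2591)) + I(-216)/J(F(10)) = 13548/(1/(-43463 - 2591)) + (169/(-216))/3 = 13548/(1/(-46054)) + (169*(-1/216))*(⅓) = 13548/(-1/46054) - 169/216*⅓ = 13548*(-46054) - 169/648 = -623939592 - 169/648 = -404312855785/648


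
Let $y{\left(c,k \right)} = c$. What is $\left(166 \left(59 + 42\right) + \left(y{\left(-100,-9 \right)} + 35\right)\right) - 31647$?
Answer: $-14946$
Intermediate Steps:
$\left(166 \left(59 + 42\right) + \left(y{\left(-100,-9 \right)} + 35\right)\right) - 31647 = \left(166 \left(59 + 42\right) + \left(-100 + 35\right)\right) - 31647 = \left(166 \cdot 101 - 65\right) - 31647 = \left(16766 - 65\right) - 31647 = 16701 - 31647 = -14946$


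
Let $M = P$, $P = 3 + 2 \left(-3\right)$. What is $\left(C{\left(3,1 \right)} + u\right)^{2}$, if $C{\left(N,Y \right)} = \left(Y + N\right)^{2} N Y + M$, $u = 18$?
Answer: $3969$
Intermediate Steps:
$P = -3$ ($P = 3 - 6 = -3$)
$M = -3$
$C{\left(N,Y \right)} = -3 + N Y \left(N + Y\right)^{2}$ ($C{\left(N,Y \right)} = \left(Y + N\right)^{2} N Y - 3 = \left(N + Y\right)^{2} N Y - 3 = N \left(N + Y\right)^{2} Y - 3 = N Y \left(N + Y\right)^{2} - 3 = -3 + N Y \left(N + Y\right)^{2}$)
$\left(C{\left(3,1 \right)} + u\right)^{2} = \left(\left(-3 + 3 \cdot 1 \left(3 + 1\right)^{2}\right) + 18\right)^{2} = \left(\left(-3 + 3 \cdot 1 \cdot 4^{2}\right) + 18\right)^{2} = \left(\left(-3 + 3 \cdot 1 \cdot 16\right) + 18\right)^{2} = \left(\left(-3 + 48\right) + 18\right)^{2} = \left(45 + 18\right)^{2} = 63^{2} = 3969$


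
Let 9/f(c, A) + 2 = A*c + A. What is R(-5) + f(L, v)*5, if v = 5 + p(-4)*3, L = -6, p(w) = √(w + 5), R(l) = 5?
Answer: 55/14 ≈ 3.9286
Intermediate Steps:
p(w) = √(5 + w)
v = 8 (v = 5 + √(5 - 4)*3 = 5 + √1*3 = 5 + 1*3 = 5 + 3 = 8)
f(c, A) = 9/(-2 + A + A*c) (f(c, A) = 9/(-2 + (A*c + A)) = 9/(-2 + (A + A*c)) = 9/(-2 + A + A*c))
R(-5) + f(L, v)*5 = 5 + (9/(-2 + 8 + 8*(-6)))*5 = 5 + (9/(-2 + 8 - 48))*5 = 5 + (9/(-42))*5 = 5 + (9*(-1/42))*5 = 5 - 3/14*5 = 5 - 15/14 = 55/14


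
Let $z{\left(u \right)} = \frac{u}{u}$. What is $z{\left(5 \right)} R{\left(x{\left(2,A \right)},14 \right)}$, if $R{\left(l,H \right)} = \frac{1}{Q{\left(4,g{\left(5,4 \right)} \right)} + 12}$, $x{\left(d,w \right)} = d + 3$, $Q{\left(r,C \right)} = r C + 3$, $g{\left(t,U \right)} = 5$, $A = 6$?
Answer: $\frac{1}{35} \approx 0.028571$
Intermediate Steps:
$z{\left(u \right)} = 1$
$Q{\left(r,C \right)} = 3 + C r$ ($Q{\left(r,C \right)} = C r + 3 = 3 + C r$)
$x{\left(d,w \right)} = 3 + d$
$R{\left(l,H \right)} = \frac{1}{35}$ ($R{\left(l,H \right)} = \frac{1}{\left(3 + 5 \cdot 4\right) + 12} = \frac{1}{\left(3 + 20\right) + 12} = \frac{1}{23 + 12} = \frac{1}{35}$)
$z{\left(5 \right)} R{\left(x{\left(2,A \right)},14 \right)} = 1 \cdot \frac{1}{35} = \frac{1}{35}$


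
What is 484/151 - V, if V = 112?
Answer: -16428/151 ≈ -108.79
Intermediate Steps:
484/151 - V = 484/151 - 1*112 = 484*(1/151) - 112 = 484/151 - 112 = -16428/151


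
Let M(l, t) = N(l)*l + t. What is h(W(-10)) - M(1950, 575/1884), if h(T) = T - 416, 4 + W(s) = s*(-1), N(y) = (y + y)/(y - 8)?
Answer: -7914507565/1829364 ≈ -4326.4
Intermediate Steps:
N(y) = 2*y/(-8 + y) (N(y) = (2*y)/(-8 + y) = 2*y/(-8 + y))
W(s) = -4 - s (W(s) = -4 + s*(-1) = -4 - s)
M(l, t) = t + 2*l**2/(-8 + l) (M(l, t) = (2*l/(-8 + l))*l + t = 2*l**2/(-8 + l) + t = t + 2*l**2/(-8 + l))
h(T) = -416 + T
h(W(-10)) - M(1950, 575/1884) = (-416 + (-4 - 1*(-10))) - (2*1950**2 + (575/1884)*(-8 + 1950))/(-8 + 1950) = (-416 + (-4 + 10)) - (2*3802500 + (575*(1/1884))*1942)/1942 = (-416 + 6) - (7605000 + (575/1884)*1942)/1942 = -410 - (7605000 + 558325/942)/1942 = -410 - 7164468325/(1942*942) = -410 - 1*7164468325/1829364 = -410 - 7164468325/1829364 = -7914507565/1829364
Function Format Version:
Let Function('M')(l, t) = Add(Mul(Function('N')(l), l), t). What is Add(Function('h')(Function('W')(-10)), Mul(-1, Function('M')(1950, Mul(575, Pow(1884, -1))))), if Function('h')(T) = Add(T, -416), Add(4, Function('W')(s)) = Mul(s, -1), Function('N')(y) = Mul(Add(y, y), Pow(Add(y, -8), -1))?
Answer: Rational(-7914507565, 1829364) ≈ -4326.4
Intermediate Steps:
Function('N')(y) = Mul(2, y, Pow(Add(-8, y), -1)) (Function('N')(y) = Mul(Mul(2, y), Pow(Add(-8, y), -1)) = Mul(2, y, Pow(Add(-8, y), -1)))
Function('W')(s) = Add(-4, Mul(-1, s)) (Function('W')(s) = Add(-4, Mul(s, -1)) = Add(-4, Mul(-1, s)))
Function('M')(l, t) = Add(t, Mul(2, Pow(l, 2), Pow(Add(-8, l), -1))) (Function('M')(l, t) = Add(Mul(Mul(2, l, Pow(Add(-8, l), -1)), l), t) = Add(Mul(2, Pow(l, 2), Pow(Add(-8, l), -1)), t) = Add(t, Mul(2, Pow(l, 2), Pow(Add(-8, l), -1))))
Function('h')(T) = Add(-416, T)
Add(Function('h')(Function('W')(-10)), Mul(-1, Function('M')(1950, Mul(575, Pow(1884, -1))))) = Add(Add(-416, Add(-4, Mul(-1, -10))), Mul(-1, Mul(Pow(Add(-8, 1950), -1), Add(Mul(2, Pow(1950, 2)), Mul(Mul(575, Pow(1884, -1)), Add(-8, 1950)))))) = Add(Add(-416, Add(-4, 10)), Mul(-1, Mul(Pow(1942, -1), Add(Mul(2, 3802500), Mul(Mul(575, Rational(1, 1884)), 1942))))) = Add(Add(-416, 6), Mul(-1, Mul(Rational(1, 1942), Add(7605000, Mul(Rational(575, 1884), 1942))))) = Add(-410, Mul(-1, Mul(Rational(1, 1942), Add(7605000, Rational(558325, 942))))) = Add(-410, Mul(-1, Mul(Rational(1, 1942), Rational(7164468325, 942)))) = Add(-410, Mul(-1, Rational(7164468325, 1829364))) = Add(-410, Rational(-7164468325, 1829364)) = Rational(-7914507565, 1829364)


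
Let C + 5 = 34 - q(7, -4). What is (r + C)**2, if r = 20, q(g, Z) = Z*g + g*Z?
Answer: 11025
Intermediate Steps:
q(g, Z) = 2*Z*g (q(g, Z) = Z*g + Z*g = 2*Z*g)
C = 85 (C = -5 + (34 - 2*(-4)*7) = -5 + (34 - 1*(-56)) = -5 + (34 + 56) = -5 + 90 = 85)
(r + C)**2 = (20 + 85)**2 = 105**2 = 11025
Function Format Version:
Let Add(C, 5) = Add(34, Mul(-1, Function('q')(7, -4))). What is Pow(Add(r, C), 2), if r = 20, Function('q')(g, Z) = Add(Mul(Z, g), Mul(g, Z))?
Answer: 11025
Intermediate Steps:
Function('q')(g, Z) = Mul(2, Z, g) (Function('q')(g, Z) = Add(Mul(Z, g), Mul(Z, g)) = Mul(2, Z, g))
C = 85 (C = Add(-5, Add(34, Mul(-1, Mul(2, -4, 7)))) = Add(-5, Add(34, Mul(-1, -56))) = Add(-5, Add(34, 56)) = Add(-5, 90) = 85)
Pow(Add(r, C), 2) = Pow(Add(20, 85), 2) = Pow(105, 2) = 11025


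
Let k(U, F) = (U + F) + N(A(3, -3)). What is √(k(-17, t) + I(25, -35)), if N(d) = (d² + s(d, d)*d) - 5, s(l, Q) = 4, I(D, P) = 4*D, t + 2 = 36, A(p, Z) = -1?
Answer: √109 ≈ 10.440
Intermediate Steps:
t = 34 (t = -2 + 36 = 34)
N(d) = -5 + d² + 4*d (N(d) = (d² + 4*d) - 5 = -5 + d² + 4*d)
k(U, F) = -8 + F + U (k(U, F) = (U + F) + (-5 + (-1)² + 4*(-1)) = (F + U) + (-5 + 1 - 4) = (F + U) - 8 = -8 + F + U)
√(k(-17, t) + I(25, -35)) = √((-8 + 34 - 17) + 4*25) = √(9 + 100) = √109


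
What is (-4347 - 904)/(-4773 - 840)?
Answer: 5251/5613 ≈ 0.93551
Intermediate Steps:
(-4347 - 904)/(-4773 - 840) = -5251/(-5613) = -5251*(-1/5613) = 5251/5613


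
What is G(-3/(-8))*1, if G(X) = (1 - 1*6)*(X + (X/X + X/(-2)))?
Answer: -95/16 ≈ -5.9375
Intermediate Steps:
G(X) = -5 - 5*X/2 (G(X) = (1 - 6)*(X + (1 + X*(-½))) = -5*(X + (1 - X/2)) = -5*(1 + X/2) = -5 - 5*X/2)
G(-3/(-8))*1 = (-5 - (-15)/(2*(-8)))*1 = (-5 - (-15)*(-1)/(2*8))*1 = (-5 - 5/2*3/8)*1 = (-5 - 15/16)*1 = -95/16*1 = -95/16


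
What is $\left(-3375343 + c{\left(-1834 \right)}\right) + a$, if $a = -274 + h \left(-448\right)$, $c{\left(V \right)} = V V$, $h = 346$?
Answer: $-167069$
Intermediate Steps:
$c{\left(V \right)} = V^{2}$
$a = -155282$ ($a = -274 + 346 \left(-448\right) = -274 - 155008 = -155282$)
$\left(-3375343 + c{\left(-1834 \right)}\right) + a = \left(-3375343 + \left(-1834\right)^{2}\right) - 155282 = \left(-3375343 + 3363556\right) - 155282 = -11787 - 155282 = -167069$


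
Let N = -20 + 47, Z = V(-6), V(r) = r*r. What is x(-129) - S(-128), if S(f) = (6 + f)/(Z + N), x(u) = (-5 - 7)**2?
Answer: 9194/63 ≈ 145.94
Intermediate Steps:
V(r) = r**2
Z = 36 (Z = (-6)**2 = 36)
x(u) = 144 (x(u) = (-12)**2 = 144)
N = 27
S(f) = 2/21 + f/63 (S(f) = (6 + f)/(36 + 27) = (6 + f)/63 = (6 + f)*(1/63) = 2/21 + f/63)
x(-129) - S(-128) = 144 - (2/21 + (1/63)*(-128)) = 144 - (2/21 - 128/63) = 144 - 1*(-122/63) = 144 + 122/63 = 9194/63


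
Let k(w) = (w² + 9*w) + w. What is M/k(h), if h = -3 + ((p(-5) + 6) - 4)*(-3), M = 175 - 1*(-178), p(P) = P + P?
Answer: 353/651 ≈ 0.54224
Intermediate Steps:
p(P) = 2*P
M = 353 (M = 175 + 178 = 353)
h = 21 (h = -3 + ((2*(-5) + 6) - 4)*(-3) = -3 + ((-10 + 6) - 4)*(-3) = -3 + (-4 - 4)*(-3) = -3 - 8*(-3) = -3 + 24 = 21)
k(w) = w² + 10*w
M/k(h) = 353/((21*(10 + 21))) = 353/((21*31)) = 353/651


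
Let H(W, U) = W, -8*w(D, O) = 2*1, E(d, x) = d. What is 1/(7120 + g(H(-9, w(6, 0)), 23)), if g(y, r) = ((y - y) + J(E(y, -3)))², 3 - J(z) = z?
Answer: 1/7264 ≈ 0.00013767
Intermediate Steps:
w(D, O) = -¼ (w(D, O) = -1/4 = -⅛*2 = -¼)
J(z) = 3 - z
g(y, r) = (3 - y)² (g(y, r) = ((y - y) + (3 - y))² = (0 + (3 - y))² = (3 - y)²)
1/(7120 + g(H(-9, w(6, 0)), 23)) = 1/(7120 + (-3 - 9)²) = 1/(7120 + (-12)²) = 1/(7120 + 144) = 1/7264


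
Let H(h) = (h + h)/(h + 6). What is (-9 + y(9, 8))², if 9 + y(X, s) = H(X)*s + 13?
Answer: 529/25 ≈ 21.160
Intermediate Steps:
H(h) = 2*h/(6 + h) (H(h) = (2*h)/(6 + h) = 2*h/(6 + h))
y(X, s) = 4 + 2*X*s/(6 + X) (y(X, s) = -9 + ((2*X/(6 + X))*s + 13) = -9 + (2*X*s/(6 + X) + 13) = -9 + (13 + 2*X*s/(6 + X)) = 4 + 2*X*s/(6 + X))
(-9 + y(9, 8))² = (-9 + 2*(12 + 2*9 + 9*8)/(6 + 9))² = (-9 + 2*(12 + 18 + 72)/15)² = (-9 + 2*(1/15)*102)² = (-9 + 68/5)² = (23/5)² = 529/25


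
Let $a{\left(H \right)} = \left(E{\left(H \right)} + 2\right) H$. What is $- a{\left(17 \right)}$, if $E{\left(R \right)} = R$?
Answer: $-323$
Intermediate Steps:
$a{\left(H \right)} = H \left(2 + H\right)$ ($a{\left(H \right)} = \left(H + 2\right) H = \left(2 + H\right) H = H \left(2 + H\right)$)
$- a{\left(17 \right)} = - 17 \left(2 + 17\right) = - 17 \cdot 19 = \left(-1\right) 323 = -323$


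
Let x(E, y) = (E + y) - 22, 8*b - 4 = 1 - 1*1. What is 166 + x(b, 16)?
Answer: 321/2 ≈ 160.50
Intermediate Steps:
b = 1/2 (b = 1/2 + (1 - 1*1)/8 = 1/2 + (1 - 1)/8 = 1/2 + (1/8)*0 = 1/2 + 0 = 1/2 ≈ 0.50000)
x(E, y) = -22 + E + y
166 + x(b, 16) = 166 + (-22 + 1/2 + 16) = 166 - 11/2 = 321/2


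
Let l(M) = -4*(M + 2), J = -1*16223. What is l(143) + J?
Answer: -16803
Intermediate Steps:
J = -16223
l(M) = -8 - 4*M (l(M) = -4*(2 + M) = -8 - 4*M)
l(143) + J = (-8 - 4*143) - 16223 = (-8 - 572) - 16223 = -580 - 16223 = -16803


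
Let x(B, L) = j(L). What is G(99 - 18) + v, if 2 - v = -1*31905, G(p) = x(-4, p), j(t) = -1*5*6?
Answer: 31877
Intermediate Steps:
j(t) = -30 (j(t) = -5*6 = -30)
x(B, L) = -30
G(p) = -30
v = 31907 (v = 2 - (-1)*31905 = 2 - 1*(-31905) = 2 + 31905 = 31907)
G(99 - 18) + v = -30 + 31907 = 31877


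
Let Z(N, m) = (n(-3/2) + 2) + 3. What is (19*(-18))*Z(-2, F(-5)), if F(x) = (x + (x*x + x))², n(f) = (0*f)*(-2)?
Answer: -1710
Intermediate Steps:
n(f) = 0 (n(f) = 0*(-2) = 0)
F(x) = (x² + 2*x)² (F(x) = (x + (x² + x))² = (x + (x + x²))² = (x² + 2*x)²)
Z(N, m) = 5 (Z(N, m) = (0 + 2) + 3 = 2 + 3 = 5)
(19*(-18))*Z(-2, F(-5)) = (19*(-18))*5 = -342*5 = -1710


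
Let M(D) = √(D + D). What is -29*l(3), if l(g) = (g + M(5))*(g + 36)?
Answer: -3393 - 1131*√10 ≈ -6969.5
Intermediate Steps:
M(D) = √2*√D (M(D) = √(2*D) = √2*√D)
l(g) = (36 + g)*(g + √10) (l(g) = (g + √2*√5)*(g + 36) = (g + √10)*(36 + g) = (36 + g)*(g + √10))
-29*l(3) = -29*(3² + 36*3 + 36*√10 + 3*√10) = -29*(9 + 108 + 36*√10 + 3*√10) = -29*(117 + 39*√10) = -3393 - 1131*√10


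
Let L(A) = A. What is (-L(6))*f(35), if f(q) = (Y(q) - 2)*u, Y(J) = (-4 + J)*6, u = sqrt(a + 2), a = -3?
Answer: -1104*I ≈ -1104.0*I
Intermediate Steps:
u = I (u = sqrt(-3 + 2) = sqrt(-1) = I ≈ 1.0*I)
Y(J) = -24 + 6*J
f(q) = I*(-26 + 6*q) (f(q) = ((-24 + 6*q) - 2)*I = (-26 + 6*q)*I = I*(-26 + 6*q))
(-L(6))*f(35) = (-1*6)*(I*(-26 + 6*35)) = -6*I*(-26 + 210) = -6*I*184 = -1104*I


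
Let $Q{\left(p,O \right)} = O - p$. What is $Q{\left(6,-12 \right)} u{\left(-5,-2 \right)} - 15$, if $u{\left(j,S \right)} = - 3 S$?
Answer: $-123$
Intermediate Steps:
$Q{\left(6,-12 \right)} u{\left(-5,-2 \right)} - 15 = \left(-12 - 6\right) \left(\left(-3\right) \left(-2\right)\right) - 15 = \left(-12 - 6\right) 6 - 15 = \left(-18\right) 6 - 15 = -108 - 15 = -123$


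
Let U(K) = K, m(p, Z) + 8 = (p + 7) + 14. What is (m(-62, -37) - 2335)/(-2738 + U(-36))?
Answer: 1192/1387 ≈ 0.85941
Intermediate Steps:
m(p, Z) = 13 + p (m(p, Z) = -8 + ((p + 7) + 14) = -8 + ((7 + p) + 14) = -8 + (21 + p) = 13 + p)
(m(-62, -37) - 2335)/(-2738 + U(-36)) = ((13 - 62) - 2335)/(-2738 - 36) = (-49 - 2335)/(-2774) = -2384*(-1/2774) = 1192/1387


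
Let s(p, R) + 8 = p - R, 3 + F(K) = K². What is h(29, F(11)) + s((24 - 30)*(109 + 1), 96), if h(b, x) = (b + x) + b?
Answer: -588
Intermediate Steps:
F(K) = -3 + K²
h(b, x) = x + 2*b
s(p, R) = -8 + p - R (s(p, R) = -8 + (p - R) = -8 + p - R)
h(29, F(11)) + s((24 - 30)*(109 + 1), 96) = ((-3 + 11²) + 2*29) + (-8 + (24 - 30)*(109 + 1) - 1*96) = ((-3 + 121) + 58) + (-8 - 6*110 - 96) = (118 + 58) + (-8 - 660 - 96) = 176 - 764 = -588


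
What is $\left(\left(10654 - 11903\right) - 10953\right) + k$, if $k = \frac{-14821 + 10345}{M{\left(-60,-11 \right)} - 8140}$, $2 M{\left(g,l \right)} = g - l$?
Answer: $- \frac{66412502}{5443} \approx -12201.0$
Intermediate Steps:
$M{\left(g,l \right)} = \frac{g}{2} - \frac{l}{2}$ ($M{\left(g,l \right)} = \frac{g - l}{2} = \frac{g}{2} - \frac{l}{2}$)
$k = \frac{2984}{5443}$ ($k = \frac{-14821 + 10345}{\left(\frac{1}{2} \left(-60\right) - - \frac{11}{2}\right) - 8140} = - \frac{4476}{\left(-30 + \frac{11}{2}\right) - 8140} = - \frac{4476}{- \frac{49}{2} - 8140} = - \frac{4476}{- \frac{16329}{2}} = \left(-4476\right) \left(- \frac{2}{16329}\right) = \frac{2984}{5443} \approx 0.54823$)
$\left(\left(10654 - 11903\right) - 10953\right) + k = \left(\left(10654 - 11903\right) - 10953\right) + \frac{2984}{5443} = \left(-1249 - 10953\right) + \frac{2984}{5443} = -12202 + \frac{2984}{5443} = - \frac{66412502}{5443}$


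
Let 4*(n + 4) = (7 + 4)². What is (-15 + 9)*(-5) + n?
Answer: 225/4 ≈ 56.250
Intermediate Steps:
n = 105/4 (n = -4 + (7 + 4)²/4 = -4 + (¼)*11² = -4 + (¼)*121 = -4 + 121/4 = 105/4 ≈ 26.250)
(-15 + 9)*(-5) + n = (-15 + 9)*(-5) + 105/4 = -6*(-5) + 105/4 = 30 + 105/4 = 225/4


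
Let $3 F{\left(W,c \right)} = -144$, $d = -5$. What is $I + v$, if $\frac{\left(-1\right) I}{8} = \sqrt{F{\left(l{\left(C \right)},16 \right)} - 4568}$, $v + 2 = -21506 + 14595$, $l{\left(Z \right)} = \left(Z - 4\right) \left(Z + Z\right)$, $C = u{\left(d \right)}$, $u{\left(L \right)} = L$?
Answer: $-6913 - 16 i \sqrt{1154} \approx -6913.0 - 543.53 i$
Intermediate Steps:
$C = -5$
$l{\left(Z \right)} = 2 Z \left(-4 + Z\right)$ ($l{\left(Z \right)} = \left(-4 + Z\right) 2 Z = 2 Z \left(-4 + Z\right)$)
$F{\left(W,c \right)} = -48$ ($F{\left(W,c \right)} = \frac{1}{3} \left(-144\right) = -48$)
$v = -6913$ ($v = -2 + \left(-21506 + 14595\right) = -2 - 6911 = -6913$)
$I = - 16 i \sqrt{1154}$ ($I = - 8 \sqrt{-48 - 4568} = - 8 \sqrt{-4616} = - 8 \cdot 2 i \sqrt{1154} = - 16 i \sqrt{1154} \approx - 543.53 i$)
$I + v = - 16 i \sqrt{1154} - 6913 = -6913 - 16 i \sqrt{1154}$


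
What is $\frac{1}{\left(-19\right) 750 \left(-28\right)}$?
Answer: $\frac{1}{399000} \approx 2.5063 \cdot 10^{-6}$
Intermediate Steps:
$\frac{1}{\left(-19\right) 750 \left(-28\right)} = \frac{1}{\left(-14250\right) \left(-28\right)} = \frac{1}{399000}$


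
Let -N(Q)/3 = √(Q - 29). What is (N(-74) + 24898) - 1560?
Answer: 23338 - 3*I*√103 ≈ 23338.0 - 30.447*I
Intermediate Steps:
N(Q) = -3*√(-29 + Q) (N(Q) = -3*√(Q - 29) = -3*√(-29 + Q))
(N(-74) + 24898) - 1560 = (-3*√(-29 - 74) + 24898) - 1560 = (-3*I*√103 + 24898) - 1560 = (24898 - 3*I*√103) - 1560 = 23338 - 3*I*√103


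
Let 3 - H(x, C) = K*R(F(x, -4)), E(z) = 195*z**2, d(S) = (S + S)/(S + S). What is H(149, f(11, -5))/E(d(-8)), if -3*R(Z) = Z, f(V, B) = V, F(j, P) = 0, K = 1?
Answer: 1/65 ≈ 0.015385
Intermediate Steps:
R(Z) = -Z/3
d(S) = 1 (d(S) = (2*S)/((2*S)) = (2*S)*(1/(2*S)) = 1)
H(x, C) = 3 (H(x, C) = 3 - (-1/3*0) = 3 - 0 = 3 - 1*0 = 3 + 0 = 3)
H(149, f(11, -5))/E(d(-8)) = 3/((195*1**2)) = 3/((195*1)) = 3/195 = 3*(1/195) = 1/65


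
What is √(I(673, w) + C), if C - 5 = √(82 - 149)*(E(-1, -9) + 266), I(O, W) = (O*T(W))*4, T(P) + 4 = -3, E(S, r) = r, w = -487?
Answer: √(-18839 + 257*I*√67) ≈ 7.6514 + 137.47*I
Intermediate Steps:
T(P) = -7 (T(P) = -4 - 3 = -7)
I(O, W) = -28*O (I(O, W) = (O*(-7))*4 = -7*O*4 = -28*O)
C = 5 + 257*I*√67 (C = 5 + √(82 - 149)*(-9 + 266) = 5 + √(-67)*257 = 5 + (I*√67)*257 = 5 + 257*I*√67 ≈ 5.0 + 2103.6*I)
√(I(673, w) + C) = √(-28*673 + (5 + 257*I*√67)) = √(-18844 + (5 + 257*I*√67)) = √(-18839 + 257*I*√67)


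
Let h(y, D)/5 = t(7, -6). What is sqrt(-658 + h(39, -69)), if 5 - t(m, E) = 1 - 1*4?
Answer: I*sqrt(618) ≈ 24.86*I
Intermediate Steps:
t(m, E) = 8 (t(m, E) = 5 - (1 - 1*4) = 5 - (1 - 4) = 5 - 1*(-3) = 5 + 3 = 8)
h(y, D) = 40 (h(y, D) = 5*8 = 40)
sqrt(-658 + h(39, -69)) = sqrt(-658 + 40) = sqrt(-618) = I*sqrt(618)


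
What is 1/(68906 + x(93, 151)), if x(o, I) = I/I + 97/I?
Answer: 151/10405054 ≈ 1.4512e-5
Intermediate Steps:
x(o, I) = 1 + 97/I
1/(68906 + x(93, 151)) = 1/(68906 + (97 + 151)/151) = 1/(68906 + (1/151)*248) = 1/(68906 + 248/151) = 1/(10405054/151) = 151/10405054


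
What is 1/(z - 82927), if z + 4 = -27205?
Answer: -1/110136 ≈ -9.0797e-6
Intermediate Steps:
z = -27209 (z = -4 - 27205 = -27209)
1/(z - 82927) = 1/(-27209 - 82927) = 1/(-110136) = -1/110136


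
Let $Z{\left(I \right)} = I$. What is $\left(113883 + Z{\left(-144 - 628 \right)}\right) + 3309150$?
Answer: $3422261$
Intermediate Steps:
$\left(113883 + Z{\left(-144 - 628 \right)}\right) + 3309150 = \left(113883 - 772\right) + 3309150 = 113111 + 3309150 = 3422261$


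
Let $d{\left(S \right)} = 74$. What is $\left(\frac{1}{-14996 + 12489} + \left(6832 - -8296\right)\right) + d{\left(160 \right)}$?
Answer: $\frac{38111413}{2507} \approx 15202.0$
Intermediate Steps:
$\left(\frac{1}{-14996 + 12489} + \left(6832 - -8296\right)\right) + d{\left(160 \right)} = \left(\frac{1}{-14996 + 12489} + \left(6832 - -8296\right)\right) + 74 = \left(\frac{1}{-2507} + \left(6832 + 8296\right)\right) + 74 = \left(- \frac{1}{2507} + 15128\right) + 74 = \frac{37925895}{2507} + 74 = \frac{38111413}{2507}$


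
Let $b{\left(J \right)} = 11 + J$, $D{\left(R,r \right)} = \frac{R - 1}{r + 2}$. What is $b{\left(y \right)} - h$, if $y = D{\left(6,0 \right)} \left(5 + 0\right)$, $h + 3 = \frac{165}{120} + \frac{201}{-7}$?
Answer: $\frac{3015}{56} \approx 53.839$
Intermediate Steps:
$D{\left(R,r \right)} = \frac{-1 + R}{2 + r}$
$h = - \frac{1699}{56}$ ($h = -3 + \left(\frac{165}{120} + \frac{201}{-7}\right) = -3 + \left(165 \cdot \frac{1}{120} + 201 \left(- \frac{1}{7}\right)\right) = -3 + \left(\frac{11}{8} - \frac{201}{7}\right) = -3 - \frac{1531}{56} = - \frac{1699}{56} \approx -30.339$)
$y = \frac{25}{2}$ ($y = \frac{-1 + 6}{2 + 0} \left(5 + 0\right) = \frac{1}{2} \cdot 5 \cdot 5 = \frac{5}{2} \cdot 5 = \frac{25}{2} \approx 12.5$)
$b{\left(y \right)} - h = \left(11 + \frac{25}{2}\right) - - \frac{1699}{56} = \frac{47}{2} + \frac{1699}{56} = \frac{3015}{56}$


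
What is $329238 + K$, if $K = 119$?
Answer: $329357$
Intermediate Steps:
$329238 + K = 329238 + 119 = 329357$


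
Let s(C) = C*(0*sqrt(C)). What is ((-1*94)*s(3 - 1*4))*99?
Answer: 0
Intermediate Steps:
s(C) = 0 (s(C) = C*0 = 0)
((-1*94)*s(3 - 1*4))*99 = (-1*94*0)*99 = -94*0*99 = 0*99 = 0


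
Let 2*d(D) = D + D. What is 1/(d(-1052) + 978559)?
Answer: 1/977507 ≈ 1.0230e-6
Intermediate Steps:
d(D) = D (d(D) = (D + D)/2 = (2*D)/2 = D)
1/(d(-1052) + 978559) = 1/(-1052 + 978559) = 1/977507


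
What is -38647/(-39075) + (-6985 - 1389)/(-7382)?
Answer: 306253102/144225825 ≈ 2.1234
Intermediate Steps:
-38647/(-39075) + (-6985 - 1389)/(-7382) = -38647*(-1/39075) - 8374*(-1/7382) = 38647/39075 + 4187/3691 = 306253102/144225825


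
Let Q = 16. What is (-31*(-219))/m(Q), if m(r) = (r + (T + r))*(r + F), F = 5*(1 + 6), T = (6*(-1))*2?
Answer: 2263/340 ≈ 6.6559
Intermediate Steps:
T = -12 (T = -6*2 = -12)
F = 35 (F = 5*7 = 35)
m(r) = (-12 + 2*r)*(35 + r) (m(r) = (r + (-12 + r))*(r + 35) = (-12 + 2*r)*(35 + r))
(-31*(-219))/m(Q) = (-31*(-219))/(-420 + 2*16² + 58*16) = 6789/(-420 + 2*256 + 928) = 6789/(-420 + 512 + 928) = 6789/1020 = 6789*(1/1020) = 2263/340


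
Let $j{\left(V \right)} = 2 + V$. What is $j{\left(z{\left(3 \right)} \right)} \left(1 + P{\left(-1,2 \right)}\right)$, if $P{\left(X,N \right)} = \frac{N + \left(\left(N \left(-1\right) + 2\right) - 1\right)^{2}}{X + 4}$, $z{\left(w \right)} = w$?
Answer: $10$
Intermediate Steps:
$P{\left(X,N \right)} = \frac{N + \left(1 - N\right)^{2}}{4 + X}$ ($P{\left(X,N \right)} = \frac{N + \left(\left(- N + 2\right) - 1\right)^{2}}{4 + X} = \frac{N + \left(\left(2 - N\right) - 1\right)^{2}}{4 + X} = \frac{N + \left(1 - N\right)^{2}}{4 + X}$)
$j{\left(z{\left(3 \right)} \right)} \left(1 + P{\left(-1,2 \right)}\right) = \left(2 + 3\right) \left(1 + \frac{2 + \left(-1 + 2\right)^{2}}{4 - 1}\right) = 5 \left(1 + \frac{2 + 1^{2}}{3}\right) = 5 \left(1 + \frac{2 + 1}{3}\right) = 5 \left(1 + \frac{1}{3} \cdot 3\right) = 5 \left(1 + 1\right) = 5 \cdot 2 = 10$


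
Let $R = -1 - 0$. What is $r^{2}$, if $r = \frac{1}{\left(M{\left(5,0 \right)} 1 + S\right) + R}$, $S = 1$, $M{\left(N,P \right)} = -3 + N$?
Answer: $\frac{1}{4} \approx 0.25$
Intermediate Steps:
$R = -1$ ($R = -1 + 0 = -1$)
$r = \frac{1}{2}$ ($r = \frac{1}{\left(\left(-3 + 5\right) 1 + 1\right) - 1} = \frac{1}{\left(2 \cdot 1 + 1\right) - 1} = \frac{1}{\left(2 + 1\right) - 1} = \frac{1}{3 - 1} = \frac{1}{2} \approx 0.5$)
$r^{2} = \left(\frac{1}{2}\right)^{2} = \frac{1}{4}$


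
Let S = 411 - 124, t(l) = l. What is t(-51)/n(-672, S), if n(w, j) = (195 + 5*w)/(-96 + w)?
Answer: -13056/1055 ≈ -12.375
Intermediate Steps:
S = 287
n(w, j) = (195 + 5*w)/(-96 + w)
t(-51)/n(-672, S) = -51*(-96 - 672)/(5*(39 - 672)) = -51/(5*(-633)/(-768)) = -51/(5*(-1/768)*(-633)) = -51/1055/256 = -51*256/1055 = -13056/1055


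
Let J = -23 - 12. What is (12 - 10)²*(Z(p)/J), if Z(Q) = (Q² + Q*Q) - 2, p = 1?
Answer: 0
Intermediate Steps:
J = -35
Z(Q) = -2 + 2*Q² (Z(Q) = (Q² + Q²) - 2 = 2*Q² - 2 = -2 + 2*Q²)
(12 - 10)²*(Z(p)/J) = (12 - 10)²*((-2 + 2*1²)/(-35)) = 2²*((-2 + 2*1)*(-1/35)) = 4*((-2 + 2)*(-1/35)) = 4*(0*(-1/35)) = 4*0 = 0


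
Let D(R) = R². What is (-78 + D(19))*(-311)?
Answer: -88013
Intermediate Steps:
(-78 + D(19))*(-311) = (-78 + 19²)*(-311) = (-78 + 361)*(-311) = 283*(-311) = -88013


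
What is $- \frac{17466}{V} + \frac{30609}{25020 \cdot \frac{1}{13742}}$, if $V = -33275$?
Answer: $\frac{155520699053}{9250450} \approx 16812.0$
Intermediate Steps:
$- \frac{17466}{V} + \frac{30609}{25020 \cdot \frac{1}{13742}} = - \frac{17466}{-33275} + \frac{30609}{25020 \cdot \frac{1}{13742}} = \left(-17466\right) \left(- \frac{1}{33275}\right) + \frac{30609}{25020 \cdot \frac{1}{13742}} = \frac{17466}{33275} + \frac{30609}{\frac{12510}{6871}} = \frac{17466}{33275} + 30609 \cdot \frac{6871}{12510} = \frac{17466}{33275} + \frac{23368271}{1390} = \frac{155520699053}{9250450}$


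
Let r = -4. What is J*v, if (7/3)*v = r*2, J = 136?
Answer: -3264/7 ≈ -466.29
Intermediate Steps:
v = -24/7 (v = 3*(-4*2)/7 = (3/7)*(-8) = -24/7 ≈ -3.4286)
J*v = 136*(-24/7) = -3264/7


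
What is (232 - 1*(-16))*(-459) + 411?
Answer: -113421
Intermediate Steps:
(232 - 1*(-16))*(-459) + 411 = (232 + 16)*(-459) + 411 = 248*(-459) + 411 = -113832 + 411 = -113421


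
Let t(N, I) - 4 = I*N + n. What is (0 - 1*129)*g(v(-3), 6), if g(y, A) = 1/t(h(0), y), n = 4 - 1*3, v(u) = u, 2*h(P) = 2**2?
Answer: 129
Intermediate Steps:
h(P) = 2 (h(P) = (1/2)*2**2 = (1/2)*4 = 2)
n = 1 (n = 4 - 3 = 1)
t(N, I) = 5 + I*N (t(N, I) = 4 + (I*N + 1) = 4 + (1 + I*N) = 5 + I*N)
g(y, A) = 1/(5 + 2*y) (g(y, A) = 1/(5 + y*2) = 1/(5 + 2*y))
(0 - 1*129)*g(v(-3), 6) = (0 - 1*129)/(5 + 2*(-3)) = (0 - 129)/(5 - 6) = -129/(-1) = -129*(-1) = 129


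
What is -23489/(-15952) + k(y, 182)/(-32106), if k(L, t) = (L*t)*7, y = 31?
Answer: 62064773/256077456 ≈ 0.24237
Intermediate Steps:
k(L, t) = 7*L*t
-23489/(-15952) + k(y, 182)/(-32106) = -23489/(-15952) + (7*31*182)/(-32106) = -23489*(-1/15952) + 39494*(-1/32106) = 23489/15952 - 19747/16053 = 62064773/256077456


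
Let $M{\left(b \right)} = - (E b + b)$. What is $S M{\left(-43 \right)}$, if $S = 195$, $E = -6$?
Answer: $-41925$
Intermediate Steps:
$M{\left(b \right)} = 5 b$ ($M{\left(b \right)} = - (- 6 b + b) = - \left(-5\right) b = 5 b$)
$S M{\left(-43 \right)} = 195 \cdot 5 \left(-43\right) = 195 \left(-215\right) = -41925$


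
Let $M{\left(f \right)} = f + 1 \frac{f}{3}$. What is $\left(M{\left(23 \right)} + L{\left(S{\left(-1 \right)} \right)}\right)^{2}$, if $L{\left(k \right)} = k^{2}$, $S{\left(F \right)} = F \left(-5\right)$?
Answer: $\frac{27889}{9} \approx 3098.8$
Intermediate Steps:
$S{\left(F \right)} = - 5 F$
$M{\left(f \right)} = \frac{4 f}{3}$ ($M{\left(f \right)} = f + 1 f \frac{1}{3} = f + 1 \frac{f}{3} = f + \frac{f}{3} = \frac{4 f}{3}$)
$\left(M{\left(23 \right)} + L{\left(S{\left(-1 \right)} \right)}\right)^{2} = \left(\frac{4}{3} \cdot 23 + \left(\left(-5\right) \left(-1\right)\right)^{2}\right)^{2} = \left(\frac{92}{3} + 5^{2}\right)^{2} = \left(\frac{92}{3} + 25\right)^{2} = \left(\frac{167}{3}\right)^{2} = \frac{27889}{9}$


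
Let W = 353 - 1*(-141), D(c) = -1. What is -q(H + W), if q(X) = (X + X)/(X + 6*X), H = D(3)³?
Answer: -2/7 ≈ -0.28571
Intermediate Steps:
W = 494 (W = 353 + 141 = 494)
H = -1 (H = (-1)³ = -1)
q(X) = 2/7 (q(X) = (2*X)/((7*X)) = (2*X)*(1/(7*X)) = 2/7)
-q(H + W) = -1*2/7 = -2/7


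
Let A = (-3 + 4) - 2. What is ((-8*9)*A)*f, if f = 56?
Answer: 4032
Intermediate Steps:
A = -1 (A = 1 - 2 = -1)
((-8*9)*A)*f = (-8*9*(-1))*56 = -72*(-1)*56 = 72*56 = 4032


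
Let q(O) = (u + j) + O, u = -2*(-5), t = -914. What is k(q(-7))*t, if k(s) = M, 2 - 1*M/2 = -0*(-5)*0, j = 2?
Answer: -3656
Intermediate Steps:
u = 10
q(O) = 12 + O (q(O) = (10 + 2) + O = 12 + O)
M = 4 (M = 4 - 2*(-0*(-5))*0 = 4 - 2*(-5*0)*0 = 4 - 0*0 = 4 - 2*0 = 4 + 0 = 4)
k(s) = 4
k(q(-7))*t = 4*(-914) = -3656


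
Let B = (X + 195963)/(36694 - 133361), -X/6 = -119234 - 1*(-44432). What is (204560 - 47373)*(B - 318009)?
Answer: -4832183145231486/96667 ≈ -4.9988e+10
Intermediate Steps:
X = 448812 (X = -6*(-119234 - 1*(-44432)) = -6*(-119234 + 44432) = -6*(-74802) = 448812)
B = -644775/96667 (B = (448812 + 195963)/(36694 - 133361) = 644775/(-96667) = 644775*(-1/96667) = -644775/96667 ≈ -6.6701)
(204560 - 47373)*(B - 318009) = (204560 - 47373)*(-644775/96667 - 318009) = 157187*(-30741620778/96667) = -4832183145231486/96667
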